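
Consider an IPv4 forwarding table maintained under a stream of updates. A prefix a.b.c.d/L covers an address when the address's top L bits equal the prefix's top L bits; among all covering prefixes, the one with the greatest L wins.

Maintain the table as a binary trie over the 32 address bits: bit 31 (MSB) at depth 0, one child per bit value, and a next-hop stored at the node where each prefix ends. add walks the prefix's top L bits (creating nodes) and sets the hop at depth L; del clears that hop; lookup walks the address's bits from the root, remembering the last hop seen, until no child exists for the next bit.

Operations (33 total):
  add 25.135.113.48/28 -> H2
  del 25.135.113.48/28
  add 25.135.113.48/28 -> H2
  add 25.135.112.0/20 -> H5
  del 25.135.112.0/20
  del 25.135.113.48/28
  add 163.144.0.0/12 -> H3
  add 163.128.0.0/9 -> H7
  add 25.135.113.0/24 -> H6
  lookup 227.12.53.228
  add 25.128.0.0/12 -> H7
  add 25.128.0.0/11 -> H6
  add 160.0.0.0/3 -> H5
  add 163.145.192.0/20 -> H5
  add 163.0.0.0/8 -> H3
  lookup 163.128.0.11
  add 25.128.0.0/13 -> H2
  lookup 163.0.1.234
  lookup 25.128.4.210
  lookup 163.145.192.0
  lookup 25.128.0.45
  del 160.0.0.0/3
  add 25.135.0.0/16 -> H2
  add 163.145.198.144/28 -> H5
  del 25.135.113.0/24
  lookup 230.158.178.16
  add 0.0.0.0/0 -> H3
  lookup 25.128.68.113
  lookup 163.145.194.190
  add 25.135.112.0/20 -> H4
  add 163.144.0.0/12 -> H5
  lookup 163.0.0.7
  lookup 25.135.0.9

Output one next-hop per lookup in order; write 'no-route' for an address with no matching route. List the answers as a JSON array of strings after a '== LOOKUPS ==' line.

Trace:
  add 25.135.113.48/28 -> H2 at depth 28
  del 25.135.113.48/28 (clear depth 28)
  add 25.135.113.48/28 -> H2 at depth 28
  add 25.135.112.0/20 -> H5 at depth 20
  del 25.135.112.0/20 (clear depth 20)
  del 25.135.113.48/28 (clear depth 28)
  add 163.144.0.0/12 -> H3 at depth 12
  add 163.128.0.0/9 -> H7 at depth 9
  add 25.135.113.0/24 -> H6 at depth 24
  ? 227.12.53.228  path d0:-→d1:-  best=no-route
  add 25.128.0.0/12 -> H7 at depth 12
  add 25.128.0.0/11 -> H6 at depth 11
  add 160.0.0.0/3 -> H5 at depth 3
  add 163.145.192.0/20 -> H5 at depth 20
  add 163.0.0.0/8 -> H3 at depth 8
  ? 163.128.0.11  path d0:-→d1:-→d2:-→d3:H5→d4:-→d5:-→d6:-→d7:-→d8:H3→d9:H7→d10:-→d11:-  best=H7
  add 25.128.0.0/13 -> H2 at depth 13
  ? 163.0.1.234  path d0:-→d1:-→d2:-→d3:H5→d4:-→d5:-→d6:-→d7:-→d8:H3  best=H3
  ? 25.128.4.210  path d0:-→d1:-→d2:-→d3:-→d4:-→d5:-→d6:-→d7:-→d8:-→d9:-→d10:-→d11:H6→d12:H7→d13:H2  best=H2
  ? 163.145.192.0  path d0:-→d1:-→d2:-→d3:H5→d4:-→d5:-→d6:-→d7:-→d8:H3→d9:H7→d10:-→d11:-→d12:H3→d13:-→d14:-→d15:-→d16:-→d17:-→d18:-→d19:-→d20:H5  best=H5
  ? 25.128.0.45  path d0:-→d1:-→d2:-→d3:-→d4:-→d5:-→d6:-→d7:-→d8:-→d9:-→d10:-→d11:H6→d12:H7→d13:H2  best=H2
  del 160.0.0.0/3 (clear depth 3)
  add 25.135.0.0/16 -> H2 at depth 16
  add 163.145.198.144/28 -> H5 at depth 28
  del 25.135.113.0/24 (clear depth 24)
  ? 230.158.178.16  path d0:-→d1:-  best=no-route
  add 0.0.0.0/0 -> H3 at depth 0
  ? 25.128.68.113  path d0:H3→d1:-→d2:-→d3:-→d4:-→d5:-→d6:-→d7:-→d8:-→d9:-→d10:-→d11:H6→d12:H7→d13:H2  best=H2
  ? 163.145.194.190  path d0:H3→d1:-→d2:-→d3:-→d4:-→d5:-→d6:-→d7:-→d8:H3→d9:H7→d10:-→d11:-→d12:H3→d13:-→d14:-→d15:-→d16:-→d17:-→d18:-→d19:-→d20:H5→d21:-  best=H5
  add 25.135.112.0/20 -> H4 at depth 20
  add 163.144.0.0/12 -> H5 at depth 12
  ? 163.0.0.7  path d0:H3→d1:-→d2:-→d3:-→d4:-→d5:-→d6:-→d7:-→d8:H3  best=H3
  ? 25.135.0.9  path d0:H3→d1:-→d2:-→d3:-→d4:-→d5:-→d6:-→d7:-→d8:-→d9:-→d10:-→d11:H6→d12:H7→d13:H2→d14:-→d15:-→d16:H2→d17:-  best=H2

== LOOKUPS ==
["no-route","H7","H3","H2","H5","H2","no-route","H2","H5","H3","H2"]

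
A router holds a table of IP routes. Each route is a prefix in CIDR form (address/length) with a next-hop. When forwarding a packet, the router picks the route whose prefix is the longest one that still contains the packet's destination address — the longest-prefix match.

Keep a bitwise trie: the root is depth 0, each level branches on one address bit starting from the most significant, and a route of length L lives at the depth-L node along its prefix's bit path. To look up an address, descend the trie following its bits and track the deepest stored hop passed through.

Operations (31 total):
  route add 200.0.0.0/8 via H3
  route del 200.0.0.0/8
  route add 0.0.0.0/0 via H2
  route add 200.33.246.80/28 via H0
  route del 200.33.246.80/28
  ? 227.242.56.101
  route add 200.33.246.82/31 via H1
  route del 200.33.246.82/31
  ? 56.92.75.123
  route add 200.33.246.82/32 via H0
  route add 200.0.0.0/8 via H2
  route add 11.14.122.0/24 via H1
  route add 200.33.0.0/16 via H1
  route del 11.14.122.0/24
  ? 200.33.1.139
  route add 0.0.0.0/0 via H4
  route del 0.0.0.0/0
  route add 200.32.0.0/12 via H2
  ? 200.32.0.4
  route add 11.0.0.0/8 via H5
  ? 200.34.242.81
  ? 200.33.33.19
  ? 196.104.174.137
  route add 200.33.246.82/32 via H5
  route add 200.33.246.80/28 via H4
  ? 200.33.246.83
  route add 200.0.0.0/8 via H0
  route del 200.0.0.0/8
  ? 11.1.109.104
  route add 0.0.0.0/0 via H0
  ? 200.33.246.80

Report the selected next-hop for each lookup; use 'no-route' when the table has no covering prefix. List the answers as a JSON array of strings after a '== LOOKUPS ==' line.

Trace:
  add 200.0.0.0/8 -> H3 at depth 8
  - 200.0.0.0/8 clear@8
  add 0.0.0.0/0 -> H2 at depth 0
  add 200.33.246.80/28 -> H0 at depth 28
  - 200.33.246.80/28 clear@28
  Q 227.242.56.101: descend 11 ; hops seen [H2] ; pick H2
  add 200.33.246.82/31 -> H1 at depth 31
  - 200.33.246.82/31 clear@31
  Q 56.92.75.123: descend ε ; hops seen [H2] ; pick H2
  add 200.33.246.82/32 -> H0 at depth 32
  add 200.0.0.0/8 -> H2 at depth 8
  add 11.14.122.0/24 -> H1 at depth 24
  add 200.33.0.0/16 -> H1 at depth 16
  - 11.14.122.0/24 clear@24
  Q 200.33.1.139: descend 1100100000100001 ; hops seen [H2,H2,H1] ; pick H1
  add 0.0.0.0/0 -> H4 at depth 0
  - 0.0.0.0/0 clear@0
  add 200.32.0.0/12 -> H2 at depth 12
  Q 200.32.0.4: descend 110010000010000 ; hops seen [H2,H2] ; pick H2
  add 11.0.0.0/8 -> H5 at depth 8
  Q 200.34.242.81: descend 11001000001000 ; hops seen [H2,H2] ; pick H2
  Q 200.33.33.19: descend 1100100000100001 ; hops seen [H2,H2,H1] ; pick H1
  Q 196.104.174.137: descend 1100 ; hops seen [∅] ; pick no-route
  add 200.33.246.82/32 -> H5 at depth 32
  add 200.33.246.80/28 -> H4 at depth 28
  Q 200.33.246.83: descend 1100100000100001111101100101001 ; hops seen [H2,H2,H1,H4] ; pick H4
  add 200.0.0.0/8 -> H0 at depth 8
  - 200.0.0.0/8 clear@8
  Q 11.1.109.104: descend 000010110000 ; hops seen [H5] ; pick H5
  add 0.0.0.0/0 -> H0 at depth 0
  Q 200.33.246.80: descend 110010000010000111110110010100 ; hops seen [H0,H2,H1,H4] ; pick H4

== LOOKUPS ==
["H2","H2","H1","H2","H2","H1","no-route","H4","H5","H4"]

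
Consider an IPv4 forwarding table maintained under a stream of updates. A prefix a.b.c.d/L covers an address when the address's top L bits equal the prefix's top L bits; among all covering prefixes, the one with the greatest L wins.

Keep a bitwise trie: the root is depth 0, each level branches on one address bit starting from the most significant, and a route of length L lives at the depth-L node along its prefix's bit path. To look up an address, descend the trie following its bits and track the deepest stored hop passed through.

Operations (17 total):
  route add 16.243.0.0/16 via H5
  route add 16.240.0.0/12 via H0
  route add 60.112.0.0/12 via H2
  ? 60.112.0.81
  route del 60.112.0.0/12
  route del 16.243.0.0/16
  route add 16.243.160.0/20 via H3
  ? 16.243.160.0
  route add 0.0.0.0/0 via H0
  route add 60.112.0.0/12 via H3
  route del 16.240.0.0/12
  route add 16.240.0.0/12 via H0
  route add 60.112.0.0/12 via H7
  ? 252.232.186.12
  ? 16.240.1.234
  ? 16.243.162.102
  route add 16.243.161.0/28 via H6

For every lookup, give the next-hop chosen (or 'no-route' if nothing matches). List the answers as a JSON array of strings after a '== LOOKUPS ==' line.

Process each operation:
  + 16.243.0.0/16 (H5) depth=16
  + 16.240.0.0/12 (H0) depth=12
  + 60.112.0.0/12 (H2) depth=12
  lookup 60.112.0.81: bits 001111000111 walk d0:-→d1:-→d2:-→d3:-→d4:-→d5:-→d6:-→d7:-→d8:-→d9:-→d10:-→d11:-→d12:H2 -> H2
  del 60.112.0.0/12 (clear depth 12)
  del 16.243.0.0/16 (clear depth 16)
  + 16.243.160.0/20 (H3) depth=20
  lookup 16.243.160.0: bits 00010000111100111010 walk d0:-→d1:-→d2:-→d3:-→d4:-→d5:-→d6:-→d7:-→d8:-→d9:-→d10:-→d11:-→d12:H0→d13:-→d14:-→d15:-→d16:-→d17:-→d18:-→d19:-→d20:H3 -> H3
  + 0.0.0.0/0 (H0) depth=0
  + 60.112.0.0/12 (H3) depth=12
  del 16.240.0.0/12 (clear depth 12)
  + 16.240.0.0/12 (H0) depth=12
  + 60.112.0.0/12 (H7) depth=12
  lookup 252.232.186.12: bits ε walk d0:H0 -> H0
  lookup 16.240.1.234: bits 00010000111100 walk d0:H0→d1:-→d2:-→d3:-→d4:-→d5:-→d6:-→d7:-→d8:-→d9:-→d10:-→d11:-→d12:H0→d13:-→d14:- -> H0
  lookup 16.243.162.102: bits 00010000111100111010 walk d0:H0→d1:-→d2:-→d3:-→d4:-→d5:-→d6:-→d7:-→d8:-→d9:-→d10:-→d11:-→d12:H0→d13:-→d14:-→d15:-→d16:-→d17:-→d18:-→d19:-→d20:H3 -> H3
  + 16.243.161.0/28 (H6) depth=28

== LOOKUPS ==
["H2","H3","H0","H0","H3"]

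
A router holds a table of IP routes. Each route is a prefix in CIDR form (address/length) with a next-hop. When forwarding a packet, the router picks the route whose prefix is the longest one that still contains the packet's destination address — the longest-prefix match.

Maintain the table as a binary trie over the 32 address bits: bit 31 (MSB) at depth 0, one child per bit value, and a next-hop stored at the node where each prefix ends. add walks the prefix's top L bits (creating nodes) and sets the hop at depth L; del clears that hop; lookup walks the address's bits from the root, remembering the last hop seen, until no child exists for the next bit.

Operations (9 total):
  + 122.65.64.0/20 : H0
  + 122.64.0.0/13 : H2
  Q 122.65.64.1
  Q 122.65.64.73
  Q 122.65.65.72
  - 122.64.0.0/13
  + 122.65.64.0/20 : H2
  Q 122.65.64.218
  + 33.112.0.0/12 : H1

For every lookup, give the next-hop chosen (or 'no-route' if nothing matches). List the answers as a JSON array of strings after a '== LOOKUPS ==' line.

Trace:
  add 122.65.64.0/20 -> H0 at depth 20
  add 122.64.0.0/13 -> H2 at depth 13
  Q 122.65.64.1: descend 01111010010000010100 ; hops seen [H2,H0] ; pick H0
  Q 122.65.64.73: descend 01111010010000010100 ; hops seen [H2,H0] ; pick H0
  Q 122.65.65.72: descend 01111010010000010100 ; hops seen [H2,H0] ; pick H0
  del 122.64.0.0/13 (clear depth 13)
  add 122.65.64.0/20 -> H2 at depth 20
  Q 122.65.64.218: descend 01111010010000010100 ; hops seen [H2] ; pick H2
  add 33.112.0.0/12 -> H1 at depth 12

== LOOKUPS ==
["H0","H0","H0","H2"]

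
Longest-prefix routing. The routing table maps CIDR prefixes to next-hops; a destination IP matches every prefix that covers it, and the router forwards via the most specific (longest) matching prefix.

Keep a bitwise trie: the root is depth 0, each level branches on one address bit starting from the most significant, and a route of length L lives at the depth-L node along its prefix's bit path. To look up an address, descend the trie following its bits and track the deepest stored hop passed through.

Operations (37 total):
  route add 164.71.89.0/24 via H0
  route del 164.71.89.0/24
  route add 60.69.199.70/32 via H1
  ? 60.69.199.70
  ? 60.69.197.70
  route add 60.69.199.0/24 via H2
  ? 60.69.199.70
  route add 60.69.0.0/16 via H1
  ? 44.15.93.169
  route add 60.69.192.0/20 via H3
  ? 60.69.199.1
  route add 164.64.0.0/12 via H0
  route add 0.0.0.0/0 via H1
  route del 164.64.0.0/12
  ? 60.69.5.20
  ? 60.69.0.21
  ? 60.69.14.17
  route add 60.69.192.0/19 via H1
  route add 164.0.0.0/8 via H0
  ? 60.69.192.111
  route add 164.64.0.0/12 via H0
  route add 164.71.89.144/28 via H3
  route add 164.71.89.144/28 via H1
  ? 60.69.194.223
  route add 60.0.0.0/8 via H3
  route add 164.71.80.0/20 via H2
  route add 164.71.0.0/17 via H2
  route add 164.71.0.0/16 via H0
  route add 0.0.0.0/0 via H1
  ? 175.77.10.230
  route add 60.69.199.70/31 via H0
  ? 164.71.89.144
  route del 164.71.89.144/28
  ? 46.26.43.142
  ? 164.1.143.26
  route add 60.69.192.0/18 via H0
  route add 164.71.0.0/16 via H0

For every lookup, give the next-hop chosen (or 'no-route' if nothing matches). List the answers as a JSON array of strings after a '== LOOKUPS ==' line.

Process each operation:
  add 164.71.89.0/24 -> H0 at depth 24
  del 164.71.89.0/24 (clear depth 24)
  add 60.69.199.70/32 -> H1 at depth 32
  ? 60.69.199.70  path d0:-→d1:-→d2:-→d3:-→d4:-→d5:-→d6:-→d7:-→d8:-→d9:-→d10:-→d11:-→d12:-→d13:-→d14:-→d15:-→d16:-→d17:-→d18:-→d19:-→d20:-→d21:-→d22:-→d23:-→d24:-→d25:-→d26:-→d27:-→d28:-→d29:-→d30:-→d31:-→d32:H1  best=H1
  ? 60.69.197.70  path d0:-→d1:-→d2:-→d3:-→d4:-→d5:-→d6:-→d7:-→d8:-→d9:-→d10:-→d11:-→d12:-→d13:-→d14:-→d15:-→d16:-→d17:-→d18:-→d19:-→d20:-→d21:-→d22:-  best=no-route
  add 60.69.199.0/24 -> H2 at depth 24
  ? 60.69.199.70  path d0:-→d1:-→d2:-→d3:-→d4:-→d5:-→d6:-→d7:-→d8:-→d9:-→d10:-→d11:-→d12:-→d13:-→d14:-→d15:-→d16:-→d17:-→d18:-→d19:-→d20:-→d21:-→d22:-→d23:-→d24:H2→d25:-→d26:-→d27:-→d28:-→d29:-→d30:-→d31:-→d32:H1  best=H1
  add 60.69.0.0/16 -> H1 at depth 16
  ? 44.15.93.169  path d0:-→d1:-→d2:-→d3:-  best=no-route
  add 60.69.192.0/20 -> H3 at depth 20
  ? 60.69.199.1  path d0:-→d1:-→d2:-→d3:-→d4:-→d5:-→d6:-→d7:-→d8:-→d9:-→d10:-→d11:-→d12:-→d13:-→d14:-→d15:-→d16:H1→d17:-→d18:-→d19:-→d20:H3→d21:-→d22:-→d23:-→d24:H2→d25:-  best=H2
  add 164.64.0.0/12 -> H0 at depth 12
  add 0.0.0.0/0 -> H1 at depth 0
  del 164.64.0.0/12 (clear depth 12)
  ? 60.69.5.20  path d0:H1→d1:-→d2:-→d3:-→d4:-→d5:-→d6:-→d7:-→d8:-→d9:-→d10:-→d11:-→d12:-→d13:-→d14:-→d15:-→d16:H1  best=H1
  ? 60.69.0.21  path d0:H1→d1:-→d2:-→d3:-→d4:-→d5:-→d6:-→d7:-→d8:-→d9:-→d10:-→d11:-→d12:-→d13:-→d14:-→d15:-→d16:H1  best=H1
  ? 60.69.14.17  path d0:H1→d1:-→d2:-→d3:-→d4:-→d5:-→d6:-→d7:-→d8:-→d9:-→d10:-→d11:-→d12:-→d13:-→d14:-→d15:-→d16:H1  best=H1
  add 60.69.192.0/19 -> H1 at depth 19
  add 164.0.0.0/8 -> H0 at depth 8
  ? 60.69.192.111  path d0:H1→d1:-→d2:-→d3:-→d4:-→d5:-→d6:-→d7:-→d8:-→d9:-→d10:-→d11:-→d12:-→d13:-→d14:-→d15:-→d16:H1→d17:-→d18:-→d19:H1→d20:H3→d21:-  best=H3
  add 164.64.0.0/12 -> H0 at depth 12
  add 164.71.89.144/28 -> H3 at depth 28
  add 164.71.89.144/28 -> H1 at depth 28
  ? 60.69.194.223  path d0:H1→d1:-→d2:-→d3:-→d4:-→d5:-→d6:-→d7:-→d8:-→d9:-→d10:-→d11:-→d12:-→d13:-→d14:-→d15:-→d16:H1→d17:-→d18:-→d19:H1→d20:H3→d21:-  best=H3
  add 60.0.0.0/8 -> H3 at depth 8
  add 164.71.80.0/20 -> H2 at depth 20
  add 164.71.0.0/17 -> H2 at depth 17
  add 164.71.0.0/16 -> H0 at depth 16
  add 0.0.0.0/0 -> H1 at depth 0
  ? 175.77.10.230  path d0:H1→d1:-→d2:-→d3:-→d4:-  best=H1
  add 60.69.199.70/31 -> H0 at depth 31
  ? 164.71.89.144  path d0:H1→d1:-→d2:-→d3:-→d4:-→d5:-→d6:-→d7:-→d8:H0→d9:-→d10:-→d11:-→d12:H0→d13:-→d14:-→d15:-→d16:H0→d17:H2→d18:-→d19:-→d20:H2→d21:-→d22:-→d23:-→d24:-→d25:-→d26:-→d27:-→d28:H1  best=H1
  del 164.71.89.144/28 (clear depth 28)
  ? 46.26.43.142  path d0:H1→d1:-→d2:-→d3:-  best=H1
  ? 164.1.143.26  path d0:H1→d1:-→d2:-→d3:-→d4:-→d5:-→d6:-→d7:-→d8:H0→d9:-  best=H0
  add 60.69.192.0/18 -> H0 at depth 18
  add 164.71.0.0/16 -> H0 at depth 16

== LOOKUPS ==
["H1","no-route","H1","no-route","H2","H1","H1","H1","H3","H3","H1","H1","H1","H0"]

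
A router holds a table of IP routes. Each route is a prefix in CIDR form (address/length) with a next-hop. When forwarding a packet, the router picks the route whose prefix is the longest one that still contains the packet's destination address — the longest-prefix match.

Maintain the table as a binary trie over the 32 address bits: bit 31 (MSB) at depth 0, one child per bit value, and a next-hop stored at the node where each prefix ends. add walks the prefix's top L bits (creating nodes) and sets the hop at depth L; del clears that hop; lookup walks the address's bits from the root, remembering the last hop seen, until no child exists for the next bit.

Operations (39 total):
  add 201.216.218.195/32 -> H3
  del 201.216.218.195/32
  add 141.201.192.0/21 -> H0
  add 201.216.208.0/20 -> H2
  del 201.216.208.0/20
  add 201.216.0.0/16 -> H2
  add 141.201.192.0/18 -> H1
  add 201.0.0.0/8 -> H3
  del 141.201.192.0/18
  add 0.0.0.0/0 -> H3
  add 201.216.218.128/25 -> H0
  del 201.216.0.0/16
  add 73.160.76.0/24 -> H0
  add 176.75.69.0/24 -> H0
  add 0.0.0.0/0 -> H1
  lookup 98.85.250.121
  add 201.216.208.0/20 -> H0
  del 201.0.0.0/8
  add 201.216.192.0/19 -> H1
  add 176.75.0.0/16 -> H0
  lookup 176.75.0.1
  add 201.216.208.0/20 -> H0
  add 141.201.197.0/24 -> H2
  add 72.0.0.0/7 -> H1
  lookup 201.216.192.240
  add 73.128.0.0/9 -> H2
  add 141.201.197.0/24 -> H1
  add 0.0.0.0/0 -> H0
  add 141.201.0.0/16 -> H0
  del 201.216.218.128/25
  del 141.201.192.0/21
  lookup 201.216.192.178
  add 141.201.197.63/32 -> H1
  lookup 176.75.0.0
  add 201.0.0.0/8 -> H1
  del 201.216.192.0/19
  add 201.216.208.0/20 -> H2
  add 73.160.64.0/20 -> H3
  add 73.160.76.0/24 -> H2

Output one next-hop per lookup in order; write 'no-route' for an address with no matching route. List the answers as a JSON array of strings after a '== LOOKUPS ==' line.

Trace:
  + 201.216.218.195/32 (H3) depth=32
  del 201.216.218.195/32 (clear depth 32)
  + 141.201.192.0/21 (H0) depth=21
  + 201.216.208.0/20 (H2) depth=20
  del 201.216.208.0/20 (clear depth 20)
  + 201.216.0.0/16 (H2) depth=16
  + 141.201.192.0/18 (H1) depth=18
  + 201.0.0.0/8 (H3) depth=8
  del 141.201.192.0/18 (clear depth 18)
  + 0.0.0.0/0 (H3) depth=0
  + 201.216.218.128/25 (H0) depth=25
  del 201.216.0.0/16 (clear depth 16)
  + 73.160.76.0/24 (H0) depth=24
  + 176.75.69.0/24 (H0) depth=24
  + 0.0.0.0/0 (H1) depth=0
  lookup 98.85.250.121: bits 01 walk d0:H1→d1:-→d2:- -> H1
  + 201.216.208.0/20 (H0) depth=20
  del 201.0.0.0/8 (clear depth 8)
  + 201.216.192.0/19 (H1) depth=19
  + 176.75.0.0/16 (H0) depth=16
  lookup 176.75.0.1: bits 10110000010010110 walk d0:H1→d1:-→d2:-→d3:-→d4:-→d5:-→d6:-→d7:-→d8:-→d9:-→d10:-→d11:-→d12:-→d13:-→d14:-→d15:-→d16:H0→d17:- -> H0
  + 201.216.208.0/20 (H0) depth=20
  + 141.201.197.0/24 (H2) depth=24
  + 72.0.0.0/7 (H1) depth=7
  lookup 201.216.192.240: bits 1100100111011000110 walk d0:H1→d1:-→d2:-→d3:-→d4:-→d5:-→d6:-→d7:-→d8:-→d9:-→d10:-→d11:-→d12:-→d13:-→d14:-→d15:-→d16:-→d17:-→d18:-→d19:H1 -> H1
  + 73.128.0.0/9 (H2) depth=9
  + 141.201.197.0/24 (H1) depth=24
  + 0.0.0.0/0 (H0) depth=0
  + 141.201.0.0/16 (H0) depth=16
  del 201.216.218.128/25 (clear depth 25)
  del 141.201.192.0/21 (clear depth 21)
  lookup 201.216.192.178: bits 1100100111011000110 walk d0:H0→d1:-→d2:-→d3:-→d4:-→d5:-→d6:-→d7:-→d8:-→d9:-→d10:-→d11:-→d12:-→d13:-→d14:-→d15:-→d16:-→d17:-→d18:-→d19:H1 -> H1
  + 141.201.197.63/32 (H1) depth=32
  lookup 176.75.0.0: bits 10110000010010110 walk d0:H0→d1:-→d2:-→d3:-→d4:-→d5:-→d6:-→d7:-→d8:-→d9:-→d10:-→d11:-→d12:-→d13:-→d14:-→d15:-→d16:H0→d17:- -> H0
  + 201.0.0.0/8 (H1) depth=8
  del 201.216.192.0/19 (clear depth 19)
  + 201.216.208.0/20 (H2) depth=20
  + 73.160.64.0/20 (H3) depth=20
  + 73.160.76.0/24 (H2) depth=24

== LOOKUPS ==
["H1","H0","H1","H1","H0"]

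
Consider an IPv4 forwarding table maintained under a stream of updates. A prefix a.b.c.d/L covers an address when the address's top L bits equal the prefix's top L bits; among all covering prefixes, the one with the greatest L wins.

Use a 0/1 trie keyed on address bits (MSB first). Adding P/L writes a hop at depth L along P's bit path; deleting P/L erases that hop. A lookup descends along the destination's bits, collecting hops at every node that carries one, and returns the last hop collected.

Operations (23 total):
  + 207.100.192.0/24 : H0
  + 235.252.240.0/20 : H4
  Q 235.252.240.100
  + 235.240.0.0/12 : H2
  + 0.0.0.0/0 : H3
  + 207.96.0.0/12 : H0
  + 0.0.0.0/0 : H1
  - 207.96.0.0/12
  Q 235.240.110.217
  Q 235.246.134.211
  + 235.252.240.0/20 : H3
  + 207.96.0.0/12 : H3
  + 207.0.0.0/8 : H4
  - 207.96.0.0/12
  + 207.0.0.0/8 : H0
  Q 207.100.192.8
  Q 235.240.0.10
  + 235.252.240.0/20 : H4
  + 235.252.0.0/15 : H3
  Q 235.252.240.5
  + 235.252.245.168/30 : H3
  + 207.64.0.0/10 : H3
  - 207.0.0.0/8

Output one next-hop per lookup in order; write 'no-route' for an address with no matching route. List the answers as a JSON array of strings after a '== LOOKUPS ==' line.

Apply in order:
  + 207.100.192.0/24 (H0) depth=24
  + 235.252.240.0/20 (H4) depth=20
  ? 235.252.240.100  path d0:-→d1:-→d2:-→d3:-→d4:-→d5:-→d6:-→d7:-→d8:-→d9:-→d10:-→d11:-→d12:-→d13:-→d14:-→d15:-→d16:-→d17:-→d18:-→d19:-→d20:H4  best=H4
  + 235.240.0.0/12 (H2) depth=12
  + 0.0.0.0/0 (H3) depth=0
  + 207.96.0.0/12 (H0) depth=12
  + 0.0.0.0/0 (H1) depth=0
  del 207.96.0.0/12 (clear depth 12)
  ? 235.240.110.217  path d0:H1→d1:-→d2:-→d3:-→d4:-→d5:-→d6:-→d7:-→d8:-→d9:-→d10:-→d11:-→d12:H2  best=H2
  ? 235.246.134.211  path d0:H1→d1:-→d2:-→d3:-→d4:-→d5:-→d6:-→d7:-→d8:-→d9:-→d10:-→d11:-→d12:H2  best=H2
  + 235.252.240.0/20 (H3) depth=20
  + 207.96.0.0/12 (H3) depth=12
  + 207.0.0.0/8 (H4) depth=8
  del 207.96.0.0/12 (clear depth 12)
  + 207.0.0.0/8 (H0) depth=8
  ? 207.100.192.8  path d0:H1→d1:-→d2:-→d3:-→d4:-→d5:-→d6:-→d7:-→d8:H0→d9:-→d10:-→d11:-→d12:-→d13:-→d14:-→d15:-→d16:-→d17:-→d18:-→d19:-→d20:-→d21:-→d22:-→d23:-→d24:H0  best=H0
  ? 235.240.0.10  path d0:H1→d1:-→d2:-→d3:-→d4:-→d5:-→d6:-→d7:-→d8:-→d9:-→d10:-→d11:-→d12:H2  best=H2
  + 235.252.240.0/20 (H4) depth=20
  + 235.252.0.0/15 (H3) depth=15
  ? 235.252.240.5  path d0:H1→d1:-→d2:-→d3:-→d4:-→d5:-→d6:-→d7:-→d8:-→d9:-→d10:-→d11:-→d12:H2→d13:-→d14:-→d15:H3→d16:-→d17:-→d18:-→d19:-→d20:H4  best=H4
  + 235.252.245.168/30 (H3) depth=30
  + 207.64.0.0/10 (H3) depth=10
  del 207.0.0.0/8 (clear depth 8)

== LOOKUPS ==
["H4","H2","H2","H0","H2","H4"]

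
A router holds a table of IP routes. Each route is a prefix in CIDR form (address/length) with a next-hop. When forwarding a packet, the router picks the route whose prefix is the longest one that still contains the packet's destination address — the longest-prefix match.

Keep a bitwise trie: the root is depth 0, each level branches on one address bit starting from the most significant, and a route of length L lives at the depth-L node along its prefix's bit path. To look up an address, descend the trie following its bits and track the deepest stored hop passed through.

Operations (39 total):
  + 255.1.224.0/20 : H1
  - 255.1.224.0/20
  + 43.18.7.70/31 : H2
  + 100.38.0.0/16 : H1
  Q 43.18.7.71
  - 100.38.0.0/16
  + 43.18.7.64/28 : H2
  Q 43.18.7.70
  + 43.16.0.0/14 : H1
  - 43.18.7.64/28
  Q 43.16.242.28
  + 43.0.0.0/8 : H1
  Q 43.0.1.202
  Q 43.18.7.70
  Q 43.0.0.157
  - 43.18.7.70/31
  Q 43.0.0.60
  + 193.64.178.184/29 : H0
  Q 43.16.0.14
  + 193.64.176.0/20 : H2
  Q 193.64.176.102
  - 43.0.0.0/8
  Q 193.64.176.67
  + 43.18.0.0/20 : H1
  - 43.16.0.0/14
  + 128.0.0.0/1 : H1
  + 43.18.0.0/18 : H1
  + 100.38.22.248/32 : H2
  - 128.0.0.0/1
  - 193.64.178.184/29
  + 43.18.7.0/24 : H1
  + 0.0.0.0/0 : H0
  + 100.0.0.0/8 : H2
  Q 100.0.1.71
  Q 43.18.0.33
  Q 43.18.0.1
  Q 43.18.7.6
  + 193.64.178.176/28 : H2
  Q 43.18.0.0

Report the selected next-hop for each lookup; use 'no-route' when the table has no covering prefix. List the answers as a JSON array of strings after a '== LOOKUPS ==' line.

Trace:
  + 255.1.224.0/20 (H1) depth=20
  del 255.1.224.0/20 (clear depth 20)
  + 43.18.7.70/31 (H2) depth=31
  + 100.38.0.0/16 (H1) depth=16
  lookup 43.18.7.71: bits 0010101100010010000001110100011 walk d0:-→d1:-→d2:-→d3:-→d4:-→d5:-→d6:-→d7:-→d8:-→d9:-→d10:-→d11:-→d12:-→d13:-→d14:-→d15:-→d16:-→d17:-→d18:-→d19:-→d20:-→d21:-→d22:-→d23:-→d24:-→d25:-→d26:-→d27:-→d28:-→d29:-→d30:-→d31:H2 -> H2
  del 100.38.0.0/16 (clear depth 16)
  + 43.18.7.64/28 (H2) depth=28
  lookup 43.18.7.70: bits 0010101100010010000001110100011 walk d0:-→d1:-→d2:-→d3:-→d4:-→d5:-→d6:-→d7:-→d8:-→d9:-→d10:-→d11:-→d12:-→d13:-→d14:-→d15:-→d16:-→d17:-→d18:-→d19:-→d20:-→d21:-→d22:-→d23:-→d24:-→d25:-→d26:-→d27:-→d28:H2→d29:-→d30:-→d31:H2 -> H2
  + 43.16.0.0/14 (H1) depth=14
  del 43.18.7.64/28 (clear depth 28)
  lookup 43.16.242.28: bits 00101011000100 walk d0:-→d1:-→d2:-→d3:-→d4:-→d5:-→d6:-→d7:-→d8:-→d9:-→d10:-→d11:-→d12:-→d13:-→d14:H1 -> H1
  + 43.0.0.0/8 (H1) depth=8
  lookup 43.0.1.202: bits 00101011000 walk d0:-→d1:-→d2:-→d3:-→d4:-→d5:-→d6:-→d7:-→d8:H1→d9:-→d10:-→d11:- -> H1
  lookup 43.18.7.70: bits 0010101100010010000001110100011 walk d0:-→d1:-→d2:-→d3:-→d4:-→d5:-→d6:-→d7:-→d8:H1→d9:-→d10:-→d11:-→d12:-→d13:-→d14:H1→d15:-→d16:-→d17:-→d18:-→d19:-→d20:-→d21:-→d22:-→d23:-→d24:-→d25:-→d26:-→d27:-→d28:-→d29:-→d30:-→d31:H2 -> H2
  lookup 43.0.0.157: bits 00101011000 walk d0:-→d1:-→d2:-→d3:-→d4:-→d5:-→d6:-→d7:-→d8:H1→d9:-→d10:-→d11:- -> H1
  del 43.18.7.70/31 (clear depth 31)
  lookup 43.0.0.60: bits 00101011000 walk d0:-→d1:-→d2:-→d3:-→d4:-→d5:-→d6:-→d7:-→d8:H1→d9:-→d10:-→d11:- -> H1
  + 193.64.178.184/29 (H0) depth=29
  lookup 43.16.0.14: bits 00101011000100 walk d0:-→d1:-→d2:-→d3:-→d4:-→d5:-→d6:-→d7:-→d8:H1→d9:-→d10:-→d11:-→d12:-→d13:-→d14:H1 -> H1
  + 193.64.176.0/20 (H2) depth=20
  lookup 193.64.176.102: bits 1100000101000000101100 walk d0:-→d1:-→d2:-→d3:-→d4:-→d5:-→d6:-→d7:-→d8:-→d9:-→d10:-→d11:-→d12:-→d13:-→d14:-→d15:-→d16:-→d17:-→d18:-→d19:-→d20:H2→d21:-→d22:- -> H2
  del 43.0.0.0/8 (clear depth 8)
  lookup 193.64.176.67: bits 1100000101000000101100 walk d0:-→d1:-→d2:-→d3:-→d4:-→d5:-→d6:-→d7:-→d8:-→d9:-→d10:-→d11:-→d12:-→d13:-→d14:-→d15:-→d16:-→d17:-→d18:-→d19:-→d20:H2→d21:-→d22:- -> H2
  + 43.18.0.0/20 (H1) depth=20
  del 43.16.0.0/14 (clear depth 14)
  + 128.0.0.0/1 (H1) depth=1
  + 43.18.0.0/18 (H1) depth=18
  + 100.38.22.248/32 (H2) depth=32
  del 128.0.0.0/1 (clear depth 1)
  del 193.64.178.184/29 (clear depth 29)
  + 43.18.7.0/24 (H1) depth=24
  + 0.0.0.0/0 (H0) depth=0
  + 100.0.0.0/8 (H2) depth=8
  lookup 100.0.1.71: bits 0110010000 walk d0:H0→d1:-→d2:-→d3:-→d4:-→d5:-→d6:-→d7:-→d8:H2→d9:-→d10:- -> H2
  lookup 43.18.0.33: bits 001010110001001000000 walk d0:H0→d1:-→d2:-→d3:-→d4:-→d5:-→d6:-→d7:-→d8:-→d9:-→d10:-→d11:-→d12:-→d13:-→d14:-→d15:-→d16:-→d17:-→d18:H1→d19:-→d20:H1→d21:- -> H1
  lookup 43.18.0.1: bits 001010110001001000000 walk d0:H0→d1:-→d2:-→d3:-→d4:-→d5:-→d6:-→d7:-→d8:-→d9:-→d10:-→d11:-→d12:-→d13:-→d14:-→d15:-→d16:-→d17:-→d18:H1→d19:-→d20:H1→d21:- -> H1
  lookup 43.18.7.6: bits 0010101100010010000001110 walk d0:H0→d1:-→d2:-→d3:-→d4:-→d5:-→d6:-→d7:-→d8:-→d9:-→d10:-→d11:-→d12:-→d13:-→d14:-→d15:-→d16:-→d17:-→d18:H1→d19:-→d20:H1→d21:-→d22:-→d23:-→d24:H1→d25:- -> H1
  + 193.64.178.176/28 (H2) depth=28
  lookup 43.18.0.0: bits 001010110001001000000 walk d0:H0→d1:-→d2:-→d3:-→d4:-→d5:-→d6:-→d7:-→d8:-→d9:-→d10:-→d11:-→d12:-→d13:-→d14:-→d15:-→d16:-→d17:-→d18:H1→d19:-→d20:H1→d21:- -> H1

== LOOKUPS ==
["H2","H2","H1","H1","H2","H1","H1","H1","H2","H2","H2","H1","H1","H1","H1"]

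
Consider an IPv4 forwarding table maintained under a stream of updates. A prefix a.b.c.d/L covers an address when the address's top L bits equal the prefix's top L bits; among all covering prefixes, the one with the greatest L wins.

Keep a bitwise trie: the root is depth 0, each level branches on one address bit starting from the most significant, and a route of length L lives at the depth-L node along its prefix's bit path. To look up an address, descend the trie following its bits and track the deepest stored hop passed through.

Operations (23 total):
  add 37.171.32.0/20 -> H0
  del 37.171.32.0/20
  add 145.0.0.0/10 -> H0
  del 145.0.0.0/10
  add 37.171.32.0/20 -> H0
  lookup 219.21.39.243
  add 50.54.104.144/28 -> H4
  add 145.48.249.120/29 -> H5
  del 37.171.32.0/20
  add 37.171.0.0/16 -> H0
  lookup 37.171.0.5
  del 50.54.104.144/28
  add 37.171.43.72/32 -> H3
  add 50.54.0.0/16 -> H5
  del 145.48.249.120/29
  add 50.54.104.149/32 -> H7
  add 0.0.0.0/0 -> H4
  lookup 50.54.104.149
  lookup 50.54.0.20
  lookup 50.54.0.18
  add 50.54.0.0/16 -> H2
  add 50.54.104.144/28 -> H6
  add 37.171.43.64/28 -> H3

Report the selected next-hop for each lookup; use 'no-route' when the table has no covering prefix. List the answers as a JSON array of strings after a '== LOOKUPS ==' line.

Trace:
  + 37.171.32.0/20 (H0) depth=20
  del 37.171.32.0/20 (clear depth 20)
  + 145.0.0.0/10 (H0) depth=10
  del 145.0.0.0/10 (clear depth 10)
  + 37.171.32.0/20 (H0) depth=20
  Q 219.21.39.243: descend 1 ; hops seen [∅] ; pick no-route
  + 50.54.104.144/28 (H4) depth=28
  + 145.48.249.120/29 (H5) depth=29
  del 37.171.32.0/20 (clear depth 20)
  + 37.171.0.0/16 (H0) depth=16
  Q 37.171.0.5: descend 001001011010101100 ; hops seen [H0] ; pick H0
  del 50.54.104.144/28 (clear depth 28)
  + 37.171.43.72/32 (H3) depth=32
  + 50.54.0.0/16 (H5) depth=16
  del 145.48.249.120/29 (clear depth 29)
  + 50.54.104.149/32 (H7) depth=32
  + 0.0.0.0/0 (H4) depth=0
  Q 50.54.104.149: descend 00110010001101100110100010010101 ; hops seen [H4,H5,H7] ; pick H7
  Q 50.54.0.20: descend 00110010001101100 ; hops seen [H4,H5] ; pick H5
  Q 50.54.0.18: descend 00110010001101100 ; hops seen [H4,H5] ; pick H5
  + 50.54.0.0/16 (H2) depth=16
  + 50.54.104.144/28 (H6) depth=28
  + 37.171.43.64/28 (H3) depth=28

== LOOKUPS ==
["no-route","H0","H7","H5","H5"]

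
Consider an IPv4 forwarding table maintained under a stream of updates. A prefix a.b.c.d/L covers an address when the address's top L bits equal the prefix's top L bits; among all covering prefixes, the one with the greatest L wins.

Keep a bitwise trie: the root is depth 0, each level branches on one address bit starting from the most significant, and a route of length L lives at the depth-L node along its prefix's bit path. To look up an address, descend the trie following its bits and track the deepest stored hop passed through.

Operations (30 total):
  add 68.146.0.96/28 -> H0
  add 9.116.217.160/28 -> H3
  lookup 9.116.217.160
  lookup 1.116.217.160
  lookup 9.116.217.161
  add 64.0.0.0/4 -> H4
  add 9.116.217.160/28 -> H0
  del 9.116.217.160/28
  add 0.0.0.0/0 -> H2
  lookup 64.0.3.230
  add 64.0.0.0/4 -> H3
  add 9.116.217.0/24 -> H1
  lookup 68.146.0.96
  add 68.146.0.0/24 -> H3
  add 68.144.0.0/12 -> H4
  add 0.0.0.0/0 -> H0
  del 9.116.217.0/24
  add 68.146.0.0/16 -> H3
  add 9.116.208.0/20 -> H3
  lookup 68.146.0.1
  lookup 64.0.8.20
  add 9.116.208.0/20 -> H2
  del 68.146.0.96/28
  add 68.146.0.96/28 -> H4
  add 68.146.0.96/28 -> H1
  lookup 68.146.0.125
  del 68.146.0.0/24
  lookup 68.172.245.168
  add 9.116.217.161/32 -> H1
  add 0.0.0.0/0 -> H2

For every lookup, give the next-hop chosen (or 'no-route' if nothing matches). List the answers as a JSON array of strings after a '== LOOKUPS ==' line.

Apply in order:
  add 68.146.0.96/28 -> H0 at depth 28
  add 9.116.217.160/28 -> H3 at depth 28
  Q 9.116.217.160: descend 0000100101110100110110011010 ; hops seen [H3] ; pick H3
  Q 1.116.217.160: descend 0000 ; hops seen [∅] ; pick no-route
  Q 9.116.217.161: descend 0000100101110100110110011010 ; hops seen [H3] ; pick H3
  add 64.0.0.0/4 -> H4 at depth 4
  add 9.116.217.160/28 -> H0 at depth 28
  - 9.116.217.160/28 clear@28
  add 0.0.0.0/0 -> H2 at depth 0
  Q 64.0.3.230: descend 01000 ; hops seen [H2,H4] ; pick H4
  add 64.0.0.0/4 -> H3 at depth 4
  add 9.116.217.0/24 -> H1 at depth 24
  Q 68.146.0.96: descend 0100010010010010000000000110 ; hops seen [H2,H3,H0] ; pick H0
  add 68.146.0.0/24 -> H3 at depth 24
  add 68.144.0.0/12 -> H4 at depth 12
  add 0.0.0.0/0 -> H0 at depth 0
  - 9.116.217.0/24 clear@24
  add 68.146.0.0/16 -> H3 at depth 16
  add 9.116.208.0/20 -> H3 at depth 20
  Q 68.146.0.1: descend 0100010010010010000000000 ; hops seen [H0,H3,H4,H3,H3] ; pick H3
  Q 64.0.8.20: descend 01000 ; hops seen [H0,H3] ; pick H3
  add 9.116.208.0/20 -> H2 at depth 20
  - 68.146.0.96/28 clear@28
  add 68.146.0.96/28 -> H4 at depth 28
  add 68.146.0.96/28 -> H1 at depth 28
  Q 68.146.0.125: descend 010001001001001000000000011 ; hops seen [H0,H3,H4,H3,H3] ; pick H3
  - 68.146.0.0/24 clear@24
  Q 68.172.245.168: descend 0100010010 ; hops seen [H0,H3] ; pick H3
  add 9.116.217.161/32 -> H1 at depth 32
  add 0.0.0.0/0 -> H2 at depth 0

== LOOKUPS ==
["H3","no-route","H3","H4","H0","H3","H3","H3","H3"]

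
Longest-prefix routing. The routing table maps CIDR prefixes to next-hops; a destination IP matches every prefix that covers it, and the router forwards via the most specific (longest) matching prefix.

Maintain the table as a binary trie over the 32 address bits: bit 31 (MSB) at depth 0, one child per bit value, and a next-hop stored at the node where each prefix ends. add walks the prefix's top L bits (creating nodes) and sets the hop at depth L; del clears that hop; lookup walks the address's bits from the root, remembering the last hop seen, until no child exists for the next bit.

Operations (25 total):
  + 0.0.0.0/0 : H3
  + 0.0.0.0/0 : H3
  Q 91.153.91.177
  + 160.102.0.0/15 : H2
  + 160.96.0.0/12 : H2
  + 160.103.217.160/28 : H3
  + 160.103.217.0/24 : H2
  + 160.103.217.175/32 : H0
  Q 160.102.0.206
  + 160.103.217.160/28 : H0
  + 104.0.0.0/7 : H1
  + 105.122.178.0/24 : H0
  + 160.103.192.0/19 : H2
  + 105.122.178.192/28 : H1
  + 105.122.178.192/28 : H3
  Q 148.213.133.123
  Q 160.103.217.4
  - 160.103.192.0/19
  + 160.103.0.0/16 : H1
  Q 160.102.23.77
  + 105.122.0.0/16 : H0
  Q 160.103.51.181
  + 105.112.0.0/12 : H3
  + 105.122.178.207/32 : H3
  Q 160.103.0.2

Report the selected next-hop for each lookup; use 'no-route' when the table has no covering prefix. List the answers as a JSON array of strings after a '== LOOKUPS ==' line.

Trace:
  + 0.0.0.0/0 (H3) depth=0
  + 0.0.0.0/0 (H3) depth=0
  Q 91.153.91.177: descend ε ; hops seen [H3] ; pick H3
  + 160.102.0.0/15 (H2) depth=15
  + 160.96.0.0/12 (H2) depth=12
  + 160.103.217.160/28 (H3) depth=28
  + 160.103.217.0/24 (H2) depth=24
  + 160.103.217.175/32 (H0) depth=32
  Q 160.102.0.206: descend 101000000110011 ; hops seen [H3,H2,H2] ; pick H2
  + 160.103.217.160/28 (H0) depth=28
  + 104.0.0.0/7 (H1) depth=7
  + 105.122.178.0/24 (H0) depth=24
  + 160.103.192.0/19 (H2) depth=19
  + 105.122.178.192/28 (H1) depth=28
  + 105.122.178.192/28 (H3) depth=28
  Q 148.213.133.123: descend 10 ; hops seen [H3] ; pick H3
  Q 160.103.217.4: descend 101000000110011111011001 ; hops seen [H3,H2,H2,H2,H2] ; pick H2
  del 160.103.192.0/19 (clear depth 19)
  + 160.103.0.0/16 (H1) depth=16
  Q 160.102.23.77: descend 101000000110011 ; hops seen [H3,H2,H2] ; pick H2
  + 105.122.0.0/16 (H0) depth=16
  Q 160.103.51.181: descend 1010000001100111 ; hops seen [H3,H2,H2,H1] ; pick H1
  + 105.112.0.0/12 (H3) depth=12
  + 105.122.178.207/32 (H3) depth=32
  Q 160.103.0.2: descend 1010000001100111 ; hops seen [H3,H2,H2,H1] ; pick H1

== LOOKUPS ==
["H3","H2","H3","H2","H2","H1","H1"]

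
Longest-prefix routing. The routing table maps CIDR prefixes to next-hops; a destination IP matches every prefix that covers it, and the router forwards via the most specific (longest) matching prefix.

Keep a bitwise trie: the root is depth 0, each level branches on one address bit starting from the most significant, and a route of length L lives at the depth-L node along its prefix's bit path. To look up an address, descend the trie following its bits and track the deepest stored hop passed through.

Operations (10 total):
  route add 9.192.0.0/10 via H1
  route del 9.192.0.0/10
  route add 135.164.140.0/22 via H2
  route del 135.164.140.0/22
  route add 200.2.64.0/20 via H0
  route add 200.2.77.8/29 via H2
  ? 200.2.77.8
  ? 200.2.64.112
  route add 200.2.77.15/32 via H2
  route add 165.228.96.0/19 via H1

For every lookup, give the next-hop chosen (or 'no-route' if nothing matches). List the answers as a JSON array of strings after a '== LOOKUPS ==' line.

Trace:
  + 9.192.0.0/10 (H1) depth=10
  del 9.192.0.0/10 (clear depth 10)
  + 135.164.140.0/22 (H2) depth=22
  del 135.164.140.0/22 (clear depth 22)
  + 200.2.64.0/20 (H0) depth=20
  + 200.2.77.8/29 (H2) depth=29
  lookup 200.2.77.8: bits 11001000000000100100110100001 walk d0:-→d1:-→d2:-→d3:-→d4:-→d5:-→d6:-→d7:-→d8:-→d9:-→d10:-→d11:-→d12:-→d13:-→d14:-→d15:-→d16:-→d17:-→d18:-→d19:-→d20:H0→d21:-→d22:-→d23:-→d24:-→d25:-→d26:-→d27:-→d28:-→d29:H2 -> H2
  lookup 200.2.64.112: bits 11001000000000100100 walk d0:-→d1:-→d2:-→d3:-→d4:-→d5:-→d6:-→d7:-→d8:-→d9:-→d10:-→d11:-→d12:-→d13:-→d14:-→d15:-→d16:-→d17:-→d18:-→d19:-→d20:H0 -> H0
  + 200.2.77.15/32 (H2) depth=32
  + 165.228.96.0/19 (H1) depth=19

== LOOKUPS ==
["H2","H0"]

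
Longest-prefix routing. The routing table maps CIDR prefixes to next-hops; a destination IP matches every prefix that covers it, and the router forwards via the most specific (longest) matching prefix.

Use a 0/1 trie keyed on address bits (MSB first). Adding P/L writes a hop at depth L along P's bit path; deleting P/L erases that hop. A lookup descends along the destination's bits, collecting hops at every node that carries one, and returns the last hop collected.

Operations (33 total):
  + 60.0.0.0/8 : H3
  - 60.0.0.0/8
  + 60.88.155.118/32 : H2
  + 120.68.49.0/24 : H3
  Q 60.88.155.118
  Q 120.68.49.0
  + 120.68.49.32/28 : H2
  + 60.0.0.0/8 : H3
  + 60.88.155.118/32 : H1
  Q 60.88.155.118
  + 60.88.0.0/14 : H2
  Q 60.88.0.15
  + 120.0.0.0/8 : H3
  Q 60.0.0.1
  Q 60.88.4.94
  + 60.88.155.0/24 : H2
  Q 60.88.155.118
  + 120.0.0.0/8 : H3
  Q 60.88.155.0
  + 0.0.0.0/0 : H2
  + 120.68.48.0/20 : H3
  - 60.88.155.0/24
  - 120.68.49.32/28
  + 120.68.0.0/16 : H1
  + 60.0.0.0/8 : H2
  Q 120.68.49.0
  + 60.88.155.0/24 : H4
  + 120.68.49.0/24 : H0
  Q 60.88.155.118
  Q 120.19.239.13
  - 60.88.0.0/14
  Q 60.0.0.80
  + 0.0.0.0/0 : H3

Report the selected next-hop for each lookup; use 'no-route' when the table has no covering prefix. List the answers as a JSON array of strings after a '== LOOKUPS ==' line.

Apply in order:
  + 60.0.0.0/8 (H3) depth=8
  - 60.0.0.0/8 clear@8
  + 60.88.155.118/32 (H2) depth=32
  + 120.68.49.0/24 (H3) depth=24
  Q 60.88.155.118: descend 00111100010110001001101101110110 ; hops seen [H2] ; pick H2
  Q 120.68.49.0: descend 011110000100010000110001 ; hops seen [H3] ; pick H3
  + 120.68.49.32/28 (H2) depth=28
  + 60.0.0.0/8 (H3) depth=8
  + 60.88.155.118/32 (H1) depth=32
  Q 60.88.155.118: descend 00111100010110001001101101110110 ; hops seen [H3,H1] ; pick H1
  + 60.88.0.0/14 (H2) depth=14
  Q 60.88.0.15: descend 0011110001011000 ; hops seen [H3,H2] ; pick H2
  + 120.0.0.0/8 (H3) depth=8
  Q 60.0.0.1: descend 001111000 ; hops seen [H3] ; pick H3
  Q 60.88.4.94: descend 0011110001011000 ; hops seen [H3,H2] ; pick H2
  + 60.88.155.0/24 (H2) depth=24
  Q 60.88.155.118: descend 00111100010110001001101101110110 ; hops seen [H3,H2,H2,H1] ; pick H1
  + 120.0.0.0/8 (H3) depth=8
  Q 60.88.155.0: descend 0011110001011000100110110 ; hops seen [H3,H2,H2] ; pick H2
  + 0.0.0.0/0 (H2) depth=0
  + 120.68.48.0/20 (H3) depth=20
  - 60.88.155.0/24 clear@24
  - 120.68.49.32/28 clear@28
  + 120.68.0.0/16 (H1) depth=16
  + 60.0.0.0/8 (H2) depth=8
  Q 120.68.49.0: descend 01111000010001000011000100 ; hops seen [H2,H3,H1,H3,H3] ; pick H3
  + 60.88.155.0/24 (H4) depth=24
  + 120.68.49.0/24 (H0) depth=24
  Q 60.88.155.118: descend 00111100010110001001101101110110 ; hops seen [H2,H2,H2,H4,H1] ; pick H1
  Q 120.19.239.13: descend 011110000 ; hops seen [H2,H3] ; pick H3
  - 60.88.0.0/14 clear@14
  Q 60.0.0.80: descend 001111000 ; hops seen [H2,H2] ; pick H2
  + 0.0.0.0/0 (H3) depth=0

== LOOKUPS ==
["H2","H3","H1","H2","H3","H2","H1","H2","H3","H1","H3","H2"]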